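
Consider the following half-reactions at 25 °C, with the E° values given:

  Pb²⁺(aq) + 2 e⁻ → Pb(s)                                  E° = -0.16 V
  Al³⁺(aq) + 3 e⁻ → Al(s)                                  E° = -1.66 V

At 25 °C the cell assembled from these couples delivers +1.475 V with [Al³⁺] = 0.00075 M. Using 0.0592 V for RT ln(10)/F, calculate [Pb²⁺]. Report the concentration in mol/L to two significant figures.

Pb²⁺/Pb is the cathode, Al³⁺/Al the anode: E°cell = +1.50 V, n = 6.
Overall reaction: 3 Pb²⁺(aq) + 2 Al(s) → 3 Pb(s) + 2 Al³⁺(aq); Q = [Al³⁺]^2/[Pb²⁺]^3.
From E = E° − (0.0592/n) log Q: log Q = (E° − E)·n/0.0592 = (+1.50 − (+1.475))·6/0.0592 = 2.5338.
So 3·log[Pb²⁺] = 2·log(0.00075) − log Q = -6.2499 − (2.5338) = -8.7837; log[Pb²⁺] = -8.7837 / 3 = -2.9279; [Pb²⁺] = 10^(-2.9279) ≈ 0.0012 M.

0.0012 M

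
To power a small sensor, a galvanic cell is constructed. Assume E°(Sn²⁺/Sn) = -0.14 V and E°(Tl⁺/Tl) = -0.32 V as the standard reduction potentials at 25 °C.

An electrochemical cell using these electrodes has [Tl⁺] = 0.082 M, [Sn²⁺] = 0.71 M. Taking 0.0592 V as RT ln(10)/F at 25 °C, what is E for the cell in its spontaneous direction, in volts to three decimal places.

Sn²⁺/Sn is the cathode (higher E°), Tl⁺/Tl the anode: E°cell = -0.14 − (-0.32) = +0.18 V, n = 2.
Overall: Sn²⁺(aq) + 2 Tl(s) → Sn(s) + 2 Tl⁺(aq)
Q = [Tl⁺]^2 / ([Sn²⁺]); log Q = -2.024.
E = E° − (0.0592/n) log Q = +0.18 − (0.0592/2)(-2.024) = +0.240 V.

+0.240 V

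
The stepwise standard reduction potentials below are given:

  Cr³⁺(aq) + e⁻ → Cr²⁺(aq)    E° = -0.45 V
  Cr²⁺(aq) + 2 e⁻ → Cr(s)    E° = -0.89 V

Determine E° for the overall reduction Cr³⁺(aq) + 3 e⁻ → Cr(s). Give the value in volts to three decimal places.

Standard free energies of sequential steps add: ΔG°₃ = ΔG°₁ + ΔG°₂, so n₃E°₃ = n₁E°₁ + n₂E°₂.
E°₃ = (1×-0.45 + 2×-0.89) / 3 = (-2.230) / 3 = -0.743 V.
Simply averaging or adding the two E° values would be wrong; the electron-weighted sum is required.

-0.743 V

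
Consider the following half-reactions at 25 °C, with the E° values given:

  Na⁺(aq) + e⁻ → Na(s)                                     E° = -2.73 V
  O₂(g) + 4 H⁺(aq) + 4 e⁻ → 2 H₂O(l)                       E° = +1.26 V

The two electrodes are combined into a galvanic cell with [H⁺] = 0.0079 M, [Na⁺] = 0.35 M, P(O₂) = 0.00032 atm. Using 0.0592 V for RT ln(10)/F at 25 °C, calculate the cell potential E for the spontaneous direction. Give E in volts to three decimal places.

O₂/H₂O is the cathode (higher E°), Na⁺/Na the anode: E°cell = +1.26 − (-2.73) = +3.99 V, n = 4.
Overall: O₂(g) + 4 H⁺(aq) + 4 Na(s) → 2 H₂O(l) + 4 Na⁺(aq)
Q = [Na⁺]^4 / (P(O₂)·[H⁺]^4); log Q = 10.081.
E = E° − (0.0592/n) log Q = +3.99 − (0.0592/4)(10.081) = +3.841 V.

+3.841 V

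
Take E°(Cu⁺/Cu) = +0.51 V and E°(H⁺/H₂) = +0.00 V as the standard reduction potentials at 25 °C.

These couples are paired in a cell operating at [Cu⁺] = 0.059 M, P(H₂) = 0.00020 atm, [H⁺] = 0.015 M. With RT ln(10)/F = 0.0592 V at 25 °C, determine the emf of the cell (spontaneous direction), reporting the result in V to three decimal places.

Cu⁺/Cu is the cathode (higher E°), H⁺/H₂ the anode: E°cell = +0.51 − (+0.00) = +0.51 V, n = 2.
Overall: 2 Cu⁺(aq) + H₂(g) → 2 Cu(s) + 2 H⁺(aq)
Q = [H⁺]^2 / ([Cu⁺]^2·P(H₂)); log Q = 2.509.
E = E° − (0.0592/n) log Q = +0.51 − (0.0592/2)(2.509) = +0.436 V.

+0.436 V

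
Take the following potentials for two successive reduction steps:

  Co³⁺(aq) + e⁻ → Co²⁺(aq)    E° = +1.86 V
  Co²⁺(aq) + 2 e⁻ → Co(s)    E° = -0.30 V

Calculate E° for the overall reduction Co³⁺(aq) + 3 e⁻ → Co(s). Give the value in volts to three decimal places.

+0.420 V

Since ΔG° = −nFE° is additive over sequential reductions, n₃E°₃ = n₁E°₁ + n₂E°₂.
E°₃ = (1×+1.86 + 2×-0.30) / 3 = (+1.260) / 3 = +0.420 V.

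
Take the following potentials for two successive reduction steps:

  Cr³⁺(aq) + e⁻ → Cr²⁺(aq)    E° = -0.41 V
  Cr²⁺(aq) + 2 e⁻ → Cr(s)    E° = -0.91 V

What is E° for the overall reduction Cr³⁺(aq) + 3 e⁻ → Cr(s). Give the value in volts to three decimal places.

-0.743 V

Since ΔG° = −nFE° is additive over sequential reductions, n₃E°₃ = n₁E°₁ + n₂E°₂.
E°₃ = (1×-0.41 + 2×-0.91) / 3 = (-2.230) / 3 = -0.743 V.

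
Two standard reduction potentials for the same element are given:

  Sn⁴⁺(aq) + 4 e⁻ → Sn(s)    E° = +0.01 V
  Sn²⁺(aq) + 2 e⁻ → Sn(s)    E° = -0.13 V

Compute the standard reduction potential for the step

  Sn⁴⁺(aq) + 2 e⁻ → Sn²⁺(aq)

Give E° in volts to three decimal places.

Sequential free energies add, so n₃E°₃ = n₁E°₁ + n₂E°₂.
With n₃ = 4, and the known step contributing 2×(-0.13) V, the unknown satisfies 2·E° = 4×(+0.01) − 2×(-0.13) = +0.300.
E° = +0.300 / 2 = +0.150 V.

+0.150 V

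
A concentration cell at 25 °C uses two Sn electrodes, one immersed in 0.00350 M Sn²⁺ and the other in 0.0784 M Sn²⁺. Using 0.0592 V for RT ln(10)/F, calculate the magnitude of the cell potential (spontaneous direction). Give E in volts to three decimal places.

+0.040 V

For a concentration cell E°cell = 0. The 0.0784 M side is the cathode (reduction is favoured where [Sn²⁺] is higher).
With n = 2, E = −(0.0592/2) log([Sn²⁺]ₐₙ/[Sn²⁺]꜀ₐₜ) = −(0.0592/2) log(0.0035/0.0784) = −(0.0592/2)(-1.350) = +0.040 V.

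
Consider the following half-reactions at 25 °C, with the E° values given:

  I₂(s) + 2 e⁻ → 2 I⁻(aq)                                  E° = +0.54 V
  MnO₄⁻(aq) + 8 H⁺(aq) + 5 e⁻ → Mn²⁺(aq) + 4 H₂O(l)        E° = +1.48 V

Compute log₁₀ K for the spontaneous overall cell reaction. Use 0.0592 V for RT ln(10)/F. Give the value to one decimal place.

Cathode: MnO₄⁻/Mn²⁺; anode: I₂/I⁻. E°cell = +0.94 V, n = 10.
log K = nE°cell / 0.0592 = (10)(+0.94) / 0.0592 = 158.8.

158.8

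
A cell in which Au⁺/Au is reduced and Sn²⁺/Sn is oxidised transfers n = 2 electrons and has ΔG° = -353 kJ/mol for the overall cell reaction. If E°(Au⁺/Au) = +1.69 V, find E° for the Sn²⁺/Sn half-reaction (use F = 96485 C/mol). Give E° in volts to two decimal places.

E°cell = −ΔG°/(nF) = −(-353×10³)/((2)(96485)) = +1.829 V.
Since Au⁺/Au is the cathode and Sn²⁺/Sn the anode, E°cell = E°(Au⁺/Au) − E°(Sn²⁺/Sn).
So E°(Sn²⁺/Sn) = E°(Au⁺/Au) − E°cell = (+1.69) − (+1.829) = -0.14 V.

-0.14 V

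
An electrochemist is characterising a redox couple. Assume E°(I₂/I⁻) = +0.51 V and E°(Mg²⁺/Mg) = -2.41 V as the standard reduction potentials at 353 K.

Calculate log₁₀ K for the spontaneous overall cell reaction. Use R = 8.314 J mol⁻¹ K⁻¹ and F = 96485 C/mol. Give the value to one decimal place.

83.4

Cathode: I₂/I⁻; anode: Mg²⁺/Mg. E°cell = (+0.51) − (-2.41) = +2.92 V, with n = 2.
ΔG° = −nFE° = −RT ln K, so ln K = nFE°/(RT) = (2)(96485)(+2.92) / ((8.314)(353)) = 191.994.
log₁₀ K = 191.994 / ln 10 = 83.4.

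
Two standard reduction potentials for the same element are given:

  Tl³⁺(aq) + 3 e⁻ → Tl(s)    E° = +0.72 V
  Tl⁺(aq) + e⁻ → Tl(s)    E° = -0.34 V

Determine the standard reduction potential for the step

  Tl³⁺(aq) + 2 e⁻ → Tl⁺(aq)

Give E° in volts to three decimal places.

+1.250 V

Sequential free energies add, so n₃E°₃ = n₁E°₁ + n₂E°₂.
With n₃ = 3, and the known step contributing 1×(-0.34) V, the unknown satisfies 2·E° = 3×(+0.72) − 1×(-0.34) = +2.500.
E° = +2.500 / 2 = +1.250 V.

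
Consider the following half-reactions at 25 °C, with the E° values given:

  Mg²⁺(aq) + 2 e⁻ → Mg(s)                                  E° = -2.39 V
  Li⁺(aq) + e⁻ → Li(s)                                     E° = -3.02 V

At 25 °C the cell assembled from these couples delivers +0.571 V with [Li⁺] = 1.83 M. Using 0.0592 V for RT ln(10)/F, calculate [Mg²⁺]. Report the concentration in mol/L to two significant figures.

0.034 M

Mg²⁺/Mg is the cathode, Li⁺/Li the anode: E°cell = +0.63 V, n = 2.
Overall reaction: Mg²⁺(aq) + 2 Li(s) → Mg(s) + 2 Li⁺(aq); Q = [Li⁺]^2/[Mg²⁺]^1.
From E = E° − (0.0592/n) log Q: log Q = (E° − E)·n/0.0592 = (+0.63 − (+0.571))·2/0.0592 = 1.9932.
So 1·log[Mg²⁺] = 2·log(1.83) − log Q = 0.5249 − (1.9932) = -1.4683; [Mg²⁺] = 10^(-1.4683) ≈ 0.034 M.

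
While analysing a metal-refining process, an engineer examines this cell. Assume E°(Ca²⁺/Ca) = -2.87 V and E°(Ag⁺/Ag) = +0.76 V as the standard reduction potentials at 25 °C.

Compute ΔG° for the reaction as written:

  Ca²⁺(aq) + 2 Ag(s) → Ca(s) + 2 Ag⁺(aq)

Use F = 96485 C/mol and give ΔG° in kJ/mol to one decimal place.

+700.5 kJ/mol

As written, Ca²⁺/Ca is reduced (cathode) and Ag⁺/Ag is oxidised (anode), so E°cell = (-2.87) − (+0.76) = -3.63 V.
Balancing electrons gives n = 2.
ΔG° = −nFE° = −(2)(96485)(-3.63) = 700,481 J = +700.5 kJ/mol.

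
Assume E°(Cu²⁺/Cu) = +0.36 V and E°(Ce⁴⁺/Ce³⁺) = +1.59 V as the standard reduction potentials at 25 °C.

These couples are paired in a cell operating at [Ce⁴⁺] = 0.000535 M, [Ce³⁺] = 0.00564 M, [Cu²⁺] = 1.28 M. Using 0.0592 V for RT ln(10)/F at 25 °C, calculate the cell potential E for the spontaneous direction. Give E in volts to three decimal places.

Ce⁴⁺/Ce³⁺ is the cathode (higher E°), Cu²⁺/Cu the anode: E°cell = +1.59 − (+0.36) = +1.23 V, n = 2.
Overall: 2 Ce⁴⁺(aq) + Cu(s) → 2 Ce³⁺(aq) + Cu²⁺(aq)
Q = [Ce³⁺]^2·[Cu²⁺] / ([Ce⁴⁺]^2); log Q = 2.153.
E = E° − (0.0592/n) log Q = +1.23 − (0.0592/2)(2.153) = +1.166 V.

+1.166 V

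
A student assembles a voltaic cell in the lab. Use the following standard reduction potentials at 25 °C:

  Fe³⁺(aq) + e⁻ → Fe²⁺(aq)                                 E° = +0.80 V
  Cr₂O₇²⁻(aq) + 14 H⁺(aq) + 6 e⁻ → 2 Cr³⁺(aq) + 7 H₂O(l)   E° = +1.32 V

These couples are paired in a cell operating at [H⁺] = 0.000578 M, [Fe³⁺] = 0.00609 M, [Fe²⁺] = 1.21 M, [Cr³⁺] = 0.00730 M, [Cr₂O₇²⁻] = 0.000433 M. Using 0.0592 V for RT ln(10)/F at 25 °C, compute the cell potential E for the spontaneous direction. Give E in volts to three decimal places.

+0.218 V

Cr₂O₇²⁻/Cr³⁺ is the cathode (higher E°), Fe³⁺/Fe²⁺ the anode: E°cell = +1.32 − (+0.80) = +0.52 V, n = 6.
Overall: Cr₂O₇²⁻(aq) + 14 H⁺(aq) + 6 Fe²⁺(aq) → 2 Cr³⁺(aq) + 7 H₂O(l) + 6 Fe³⁺(aq)
Q = [Cr³⁺]^2·[Fe³⁺]^6 / ([Cr₂O₇²⁻]·[H⁺]^14·[Fe²⁺]^6); log Q = 30.634.
E = E° − (0.0592/n) log Q = +0.52 − (0.0592/6)(30.634) = +0.218 V.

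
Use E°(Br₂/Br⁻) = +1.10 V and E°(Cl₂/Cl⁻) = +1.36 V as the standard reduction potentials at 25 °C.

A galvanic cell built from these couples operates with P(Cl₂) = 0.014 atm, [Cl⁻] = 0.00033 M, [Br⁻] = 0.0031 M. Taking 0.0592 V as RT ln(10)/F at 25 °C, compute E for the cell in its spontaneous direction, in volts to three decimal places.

Cl₂/Cl⁻ is the cathode (higher E°), Br₂/Br⁻ the anode: E°cell = +1.36 − (+1.10) = +0.26 V, n = 2.
Overall: Cl₂(g) + 2 Br⁻(aq) → 2 Cl⁻(aq) + Br₂(l)
Q = [Cl⁻]^2 / (P(Cl₂)·[Br⁻]^2); log Q = -0.092.
E = E° − (0.0592/n) log Q = +0.26 − (0.0592/2)(-0.092) = +0.263 V.

+0.263 V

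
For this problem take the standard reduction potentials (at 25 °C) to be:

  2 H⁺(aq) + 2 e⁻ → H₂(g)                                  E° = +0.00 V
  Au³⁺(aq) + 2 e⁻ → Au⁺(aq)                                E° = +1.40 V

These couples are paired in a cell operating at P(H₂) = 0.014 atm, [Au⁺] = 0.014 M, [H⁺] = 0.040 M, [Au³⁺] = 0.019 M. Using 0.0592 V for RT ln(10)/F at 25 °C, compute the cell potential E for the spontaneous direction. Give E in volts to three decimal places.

Au³⁺/Au⁺ is the cathode (higher E°), H⁺/H₂ the anode: E°cell = +1.40 − (+0.00) = +1.40 V, n = 2.
Overall: Au³⁺(aq) + H₂(g) → Au⁺(aq) + 2 H⁺(aq)
Q = [Au⁺]·[H⁺]^2 / ([Au³⁺]·P(H₂)); log Q = -1.075.
E = E° − (0.0592/n) log Q = +1.40 − (0.0592/2)(-1.075) = +1.432 V.

+1.432 V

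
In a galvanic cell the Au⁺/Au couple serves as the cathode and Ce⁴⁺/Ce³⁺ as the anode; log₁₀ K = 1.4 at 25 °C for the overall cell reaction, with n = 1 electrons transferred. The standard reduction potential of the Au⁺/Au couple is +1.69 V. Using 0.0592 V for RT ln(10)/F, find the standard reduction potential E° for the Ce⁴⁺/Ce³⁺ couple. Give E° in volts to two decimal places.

+1.61 V

E°cell = (0.0592/n)·log K = (0.0592/1)(1.4) = +0.083 V.
Since Au⁺/Au is the cathode and Ce⁴⁺/Ce³⁺ the anode, E°cell = E°(Au⁺/Au) − E°(Ce⁴⁺/Ce³⁺).
So E°(Ce⁴⁺/Ce³⁺) = E°(Au⁺/Au) − E°cell = (+1.69) − (+0.083) = +1.61 V.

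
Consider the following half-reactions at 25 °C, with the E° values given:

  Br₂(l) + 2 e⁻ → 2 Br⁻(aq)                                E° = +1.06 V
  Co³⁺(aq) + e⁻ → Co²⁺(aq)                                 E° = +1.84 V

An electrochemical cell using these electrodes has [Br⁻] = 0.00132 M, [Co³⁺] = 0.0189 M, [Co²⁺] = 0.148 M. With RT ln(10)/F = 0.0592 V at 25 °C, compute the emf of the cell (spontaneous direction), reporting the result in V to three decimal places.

+0.557 V

Co³⁺/Co²⁺ is the cathode (higher E°), Br₂/Br⁻ the anode: E°cell = +1.84 − (+1.06) = +0.78 V, n = 2.
Overall: 2 Co³⁺(aq) + 2 Br⁻(aq) → 2 Co²⁺(aq) + Br₂(l)
Q = [Co²⁺]^2 / ([Co³⁺]^2·[Br⁻]^2); log Q = 7.546.
E = E° − (0.0592/n) log Q = +0.78 − (0.0592/2)(7.546) = +0.557 V.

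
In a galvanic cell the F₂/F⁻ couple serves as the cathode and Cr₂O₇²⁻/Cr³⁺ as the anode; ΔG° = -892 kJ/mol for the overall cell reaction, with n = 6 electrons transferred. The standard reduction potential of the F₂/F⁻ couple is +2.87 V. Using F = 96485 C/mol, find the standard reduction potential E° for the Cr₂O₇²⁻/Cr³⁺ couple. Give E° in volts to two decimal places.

E°cell = −ΔG°/(nF) = −(-892×10³)/((6)(96485)) = +1.541 V.
Since F₂/F⁻ is the cathode and Cr₂O₇²⁻/Cr³⁺ the anode, E°cell = E°(F₂/F⁻) − E°(Cr₂O₇²⁻/Cr³⁺).
So E°(Cr₂O₇²⁻/Cr³⁺) = E°(F₂/F⁻) − E°cell = (+2.87) − (+1.541) = +1.33 V.

+1.33 V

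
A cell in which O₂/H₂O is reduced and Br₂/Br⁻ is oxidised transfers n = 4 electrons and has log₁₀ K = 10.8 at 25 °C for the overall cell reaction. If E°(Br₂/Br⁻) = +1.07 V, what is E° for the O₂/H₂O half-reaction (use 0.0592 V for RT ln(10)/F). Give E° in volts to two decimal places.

+1.23 V

E°cell = (0.0592/n)·log K = (0.0592/4)(10.8) = +0.160 V.
Since O₂/H₂O is the cathode and Br₂/Br⁻ the anode, E°cell = E°(O₂/H₂O) − E°(Br₂/Br⁻).
So E°(O₂/H₂O) = E°cell + E°(Br₂/Br⁻) = +0.160 + (+1.07) = +1.23 V.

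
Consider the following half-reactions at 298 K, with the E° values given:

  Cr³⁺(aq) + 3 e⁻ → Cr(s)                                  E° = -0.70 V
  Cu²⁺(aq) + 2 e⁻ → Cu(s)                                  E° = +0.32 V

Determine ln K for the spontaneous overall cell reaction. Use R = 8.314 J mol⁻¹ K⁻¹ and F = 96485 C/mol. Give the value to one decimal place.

238.3

Cathode: Cu²⁺/Cu; anode: Cr³⁺/Cr. E°cell = (+0.32) − (-0.70) = +1.02 V, with n = 6.
ΔG° = −nFE° = −RT ln K, so ln K = nFE°/(RT) = (6)(96485)(+1.02) / ((8.314)(298)) = 238.333.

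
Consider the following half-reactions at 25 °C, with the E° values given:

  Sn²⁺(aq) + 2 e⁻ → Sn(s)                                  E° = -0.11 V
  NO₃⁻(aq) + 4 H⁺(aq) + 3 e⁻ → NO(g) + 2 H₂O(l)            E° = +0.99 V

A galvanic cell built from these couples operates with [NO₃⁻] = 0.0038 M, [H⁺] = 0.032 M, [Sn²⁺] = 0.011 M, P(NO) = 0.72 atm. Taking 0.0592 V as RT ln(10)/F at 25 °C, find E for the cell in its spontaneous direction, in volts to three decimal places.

+0.995 V

NO₃⁻/NO is the cathode (higher E°), Sn²⁺/Sn the anode: E°cell = +0.99 − (-0.11) = +1.10 V, n = 6.
Overall: 2 NO₃⁻(aq) + 8 H⁺(aq) + 3 Sn(s) → 2 NO(g) + 4 H₂O(l) + 3 Sn²⁺(aq)
Q = P(NO)^2·[Sn²⁺]^3 / ([NO₃⁻]^2·[H⁺]^8); log Q = 10.638.
E = E° − (0.0592/n) log Q = +1.10 − (0.0592/6)(10.638) = +0.995 V.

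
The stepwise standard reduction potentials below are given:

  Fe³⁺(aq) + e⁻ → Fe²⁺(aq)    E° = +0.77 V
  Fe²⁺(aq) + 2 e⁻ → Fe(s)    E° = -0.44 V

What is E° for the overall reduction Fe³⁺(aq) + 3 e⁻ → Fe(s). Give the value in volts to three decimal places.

-0.037 V

Adding the free-energy changes (−nFE°) of the two steps gives −n₃FE°₃ = −n₁FE°₁ − n₂FE°₂.
E°₃ = (1×+0.77 + 2×-0.44) / 3 = (-0.110) / 3 = -0.037 V.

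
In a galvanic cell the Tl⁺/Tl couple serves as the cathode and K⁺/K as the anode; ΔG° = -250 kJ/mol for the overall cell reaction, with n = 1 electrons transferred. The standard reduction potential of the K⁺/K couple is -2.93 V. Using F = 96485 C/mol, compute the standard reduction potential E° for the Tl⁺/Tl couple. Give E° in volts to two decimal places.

-0.34 V

E°cell = −ΔG°/(nF) = −(-250×10³)/((1)(96485)) = +2.591 V.
Since Tl⁺/Tl is the cathode and K⁺/K the anode, E°cell = E°(Tl⁺/Tl) − E°(K⁺/K).
So E°(Tl⁺/Tl) = E°cell + E°(K⁺/K) = +2.591 + (-2.93) = -0.34 V.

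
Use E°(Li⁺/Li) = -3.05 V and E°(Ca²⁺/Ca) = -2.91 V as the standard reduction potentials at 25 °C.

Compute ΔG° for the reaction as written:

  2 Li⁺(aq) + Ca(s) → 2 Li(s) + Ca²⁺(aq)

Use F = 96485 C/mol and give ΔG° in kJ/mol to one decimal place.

+27.0 kJ/mol

As written, Li⁺/Li is reduced (cathode) and Ca²⁺/Ca is oxidised (anode), so E°cell = (-3.05) − (-2.91) = -0.14 V.
Balancing electrons gives n = 2.
ΔG° = −nFE° = −(2)(96485)(-0.14) = 27,016 J = +27.0 kJ/mol.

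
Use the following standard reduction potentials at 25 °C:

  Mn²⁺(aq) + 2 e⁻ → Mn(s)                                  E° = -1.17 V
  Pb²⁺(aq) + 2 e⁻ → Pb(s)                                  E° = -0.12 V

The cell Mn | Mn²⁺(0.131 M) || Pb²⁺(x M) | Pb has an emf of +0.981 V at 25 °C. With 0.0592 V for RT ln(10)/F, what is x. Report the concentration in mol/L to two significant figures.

0.00061 M

Pb²⁺/Pb is the cathode, Mn²⁺/Mn the anode: E°cell = +1.05 V, n = 2.
Overall reaction: Pb²⁺(aq) + Mn(s) → Pb(s) + Mn²⁺(aq); Q = [Mn²⁺]^1/[Pb²⁺]^1.
From E = E° − (0.0592/n) log Q: log Q = (E° − E)·n/0.0592 = (+1.05 − (+0.981))·2/0.0592 = 2.3311.
So 1·log[Pb²⁺] = 1·log(0.131) − log Q = -0.8827 − (2.3311) = -3.2138; [Pb²⁺] = 10^(-3.2138) ≈ 0.00061 M.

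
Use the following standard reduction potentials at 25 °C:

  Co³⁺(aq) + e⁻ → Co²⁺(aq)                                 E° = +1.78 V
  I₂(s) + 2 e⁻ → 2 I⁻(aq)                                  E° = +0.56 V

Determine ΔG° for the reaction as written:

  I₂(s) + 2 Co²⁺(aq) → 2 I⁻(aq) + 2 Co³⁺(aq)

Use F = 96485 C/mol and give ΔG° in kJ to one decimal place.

As written, I₂/I⁻ is reduced (cathode) and Co³⁺/Co²⁺ is oxidised (anode), so E°cell = (+0.56) − (+1.78) = -1.22 V.
Balancing electrons gives n = 2.
ΔG° = −nFE° = −(2)(96485)(-1.22) = 235,423 J = +235.4 kJ.

+235.4 kJ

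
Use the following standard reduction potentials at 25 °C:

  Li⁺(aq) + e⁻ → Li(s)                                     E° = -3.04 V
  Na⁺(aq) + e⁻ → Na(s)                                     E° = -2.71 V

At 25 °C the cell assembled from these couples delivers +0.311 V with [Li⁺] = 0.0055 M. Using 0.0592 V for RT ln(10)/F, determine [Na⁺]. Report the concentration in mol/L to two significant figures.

Na⁺/Na is the cathode, Li⁺/Li the anode: E°cell = +0.33 V, n = 1.
Overall reaction: Na⁺(aq) + Li(s) → Na(s) + Li⁺(aq); Q = [Li⁺]^1/[Na⁺]^1.
From E = E° − (0.0592/n) log Q: log Q = (E° − E)·n/0.0592 = (+0.33 − (+0.311))·1/0.0592 = 0.3209.
So 1·log[Na⁺] = 1·log(0.0055) − log Q = -2.2596 − (0.3209) = -2.5805; [Na⁺] = 10^(-2.5805) ≈ 0.0026 M.

0.0026 M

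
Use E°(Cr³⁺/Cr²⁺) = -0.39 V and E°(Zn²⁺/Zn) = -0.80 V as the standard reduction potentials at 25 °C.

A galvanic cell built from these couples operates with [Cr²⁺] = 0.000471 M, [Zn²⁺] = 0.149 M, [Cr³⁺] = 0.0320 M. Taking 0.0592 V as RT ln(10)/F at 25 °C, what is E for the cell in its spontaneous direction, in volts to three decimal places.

+0.543 V

Cr³⁺/Cr²⁺ is the cathode (higher E°), Zn²⁺/Zn the anode: E°cell = -0.39 − (-0.80) = +0.41 V, n = 2.
Overall: 2 Cr³⁺(aq) + Zn(s) → 2 Cr²⁺(aq) + Zn²⁺(aq)
Q = [Cr²⁺]^2·[Zn²⁺] / ([Cr³⁺]^2); log Q = -4.491.
E = E° − (0.0592/n) log Q = +0.41 − (0.0592/2)(-4.491) = +0.543 V.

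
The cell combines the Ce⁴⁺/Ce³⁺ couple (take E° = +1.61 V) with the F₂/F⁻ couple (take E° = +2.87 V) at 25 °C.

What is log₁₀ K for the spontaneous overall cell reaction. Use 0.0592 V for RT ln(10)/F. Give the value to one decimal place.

42.6

Cathode: F₂/F⁻; anode: Ce⁴⁺/Ce³⁺. E°cell = +1.26 V, n = 2.
log K = nE°cell / 0.0592 = (2)(+1.26) / 0.0592 = 42.6.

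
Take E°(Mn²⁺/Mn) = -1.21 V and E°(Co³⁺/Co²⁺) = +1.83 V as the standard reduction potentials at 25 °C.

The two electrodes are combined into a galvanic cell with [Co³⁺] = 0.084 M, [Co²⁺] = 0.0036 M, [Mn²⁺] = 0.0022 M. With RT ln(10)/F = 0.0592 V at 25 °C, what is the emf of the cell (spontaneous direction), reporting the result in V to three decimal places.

+3.200 V

Co³⁺/Co²⁺ is the cathode (higher E°), Mn²⁺/Mn the anode: E°cell = +1.83 − (-1.21) = +3.04 V, n = 2.
Overall: 2 Co³⁺(aq) + Mn(s) → 2 Co²⁺(aq) + Mn²⁺(aq)
Q = [Co²⁺]^2·[Mn²⁺] / ([Co³⁺]^2); log Q = -5.394.
E = E° − (0.0592/n) log Q = +3.04 − (0.0592/2)(-5.394) = +3.200 V.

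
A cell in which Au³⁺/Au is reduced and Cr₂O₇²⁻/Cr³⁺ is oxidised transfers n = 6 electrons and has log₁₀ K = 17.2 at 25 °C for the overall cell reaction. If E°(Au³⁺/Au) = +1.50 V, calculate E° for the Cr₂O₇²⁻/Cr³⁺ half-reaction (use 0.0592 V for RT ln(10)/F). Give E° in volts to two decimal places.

E°cell = (0.0592/n)·log K = (0.0592/6)(17.2) = +0.170 V.
Since Au³⁺/Au is the cathode and Cr₂O₇²⁻/Cr³⁺ the anode, E°cell = E°(Au³⁺/Au) − E°(Cr₂O₇²⁻/Cr³⁺).
So E°(Cr₂O₇²⁻/Cr³⁺) = E°(Au³⁺/Au) − E°cell = (+1.50) − (+0.170) = +1.33 V.

+1.33 V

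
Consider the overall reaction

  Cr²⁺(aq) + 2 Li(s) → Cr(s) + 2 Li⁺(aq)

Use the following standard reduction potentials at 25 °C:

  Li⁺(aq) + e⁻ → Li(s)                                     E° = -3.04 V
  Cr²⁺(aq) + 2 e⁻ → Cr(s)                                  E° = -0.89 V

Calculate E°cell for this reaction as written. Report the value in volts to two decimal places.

+2.15 V

The Cr²⁺/Cr couple has the higher reduction potential, so it is the cathode; Li⁺/Li is oxidised at the anode.
E°cell = E°(cathode) − E°(anode) = (-0.89) − (-3.04) = +2.15 V.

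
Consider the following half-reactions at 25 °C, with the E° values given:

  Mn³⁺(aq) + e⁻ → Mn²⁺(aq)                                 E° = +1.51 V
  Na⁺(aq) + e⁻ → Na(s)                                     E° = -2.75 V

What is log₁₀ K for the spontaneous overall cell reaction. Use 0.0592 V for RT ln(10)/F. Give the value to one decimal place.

72.0

Cathode: Mn³⁺/Mn²⁺; anode: Na⁺/Na. E°cell = +4.26 V, n = 1.
log K = nE°cell / 0.0592 = (1)(+4.26) / 0.0592 = 72.0.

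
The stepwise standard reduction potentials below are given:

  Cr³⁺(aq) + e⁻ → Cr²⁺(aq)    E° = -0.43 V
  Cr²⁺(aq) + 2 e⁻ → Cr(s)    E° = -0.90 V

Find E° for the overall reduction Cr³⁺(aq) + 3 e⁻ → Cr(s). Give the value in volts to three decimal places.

Adding the free-energy changes (−nFE°) of the two steps gives −n₃FE°₃ = −n₁FE°₁ − n₂FE°₂.
E°₃ = (1×-0.43 + 2×-0.90) / 3 = (-2.230) / 3 = -0.743 V.

-0.743 V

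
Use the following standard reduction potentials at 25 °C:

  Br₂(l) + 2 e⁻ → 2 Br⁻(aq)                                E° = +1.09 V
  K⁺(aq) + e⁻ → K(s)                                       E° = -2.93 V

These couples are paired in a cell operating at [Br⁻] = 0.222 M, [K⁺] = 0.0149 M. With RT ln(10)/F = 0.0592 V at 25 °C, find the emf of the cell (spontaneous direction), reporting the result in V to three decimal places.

+4.167 V

Br₂/Br⁻ is the cathode (higher E°), K⁺/K the anode: E°cell = +1.09 − (-2.93) = +4.02 V, n = 2.
Overall: Br₂(l) + 2 K(s) → 2 Br⁻(aq) + 2 K⁺(aq)
Q = [Br⁻]^2·[K⁺]^2; log Q = -4.961.
E = E° − (0.0592/n) log Q = +4.02 − (0.0592/2)(-4.961) = +4.167 V.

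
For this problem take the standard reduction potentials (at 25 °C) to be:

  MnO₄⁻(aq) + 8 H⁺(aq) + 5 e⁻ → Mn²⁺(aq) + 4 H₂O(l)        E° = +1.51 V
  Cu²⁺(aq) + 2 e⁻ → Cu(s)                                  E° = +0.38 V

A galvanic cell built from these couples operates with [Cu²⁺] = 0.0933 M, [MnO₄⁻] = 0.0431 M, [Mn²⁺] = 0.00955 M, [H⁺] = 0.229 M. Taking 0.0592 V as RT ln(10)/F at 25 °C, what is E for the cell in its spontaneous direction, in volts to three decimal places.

MnO₄⁻/Mn²⁺ is the cathode (higher E°), Cu²⁺/Cu the anode: E°cell = +1.51 − (+0.38) = +1.13 V, n = 10.
Overall: 2 MnO₄⁻(aq) + 16 H⁺(aq) + 5 Cu(s) → 2 Mn²⁺(aq) + 8 H₂O(l) + 5 Cu²⁺(aq)
Q = [Mn²⁺]^2·[Cu²⁺]^5 / ([MnO₄⁻]^2·[H⁺]^16); log Q = 3.783.
E = E° − (0.0592/n) log Q = +1.13 − (0.0592/10)(3.783) = +1.108 V.

+1.108 V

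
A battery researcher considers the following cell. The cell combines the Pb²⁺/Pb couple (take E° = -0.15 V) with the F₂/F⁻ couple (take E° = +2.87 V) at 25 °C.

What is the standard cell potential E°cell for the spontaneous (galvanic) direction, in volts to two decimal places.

+3.02 V

The F₂/F⁻ couple has the higher reduction potential, so it is the cathode; Pb²⁺/Pb is oxidised at the anode.
E°cell = E°(cathode) − E°(anode) = (+2.87) − (-0.15) = +3.02 V.
Since E°cell > 0, the reaction is spontaneous under standard conditions.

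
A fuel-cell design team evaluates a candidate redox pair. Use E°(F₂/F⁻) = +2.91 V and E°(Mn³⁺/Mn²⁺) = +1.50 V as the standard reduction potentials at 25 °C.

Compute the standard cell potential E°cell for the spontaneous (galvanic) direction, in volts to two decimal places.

The F₂/F⁻ couple has the higher reduction potential, so it is the cathode; Mn³⁺/Mn²⁺ is oxidised at the anode.
E°cell = E°(cathode) − E°(anode) = (+2.91) − (+1.50) = +1.41 V.

+1.41 V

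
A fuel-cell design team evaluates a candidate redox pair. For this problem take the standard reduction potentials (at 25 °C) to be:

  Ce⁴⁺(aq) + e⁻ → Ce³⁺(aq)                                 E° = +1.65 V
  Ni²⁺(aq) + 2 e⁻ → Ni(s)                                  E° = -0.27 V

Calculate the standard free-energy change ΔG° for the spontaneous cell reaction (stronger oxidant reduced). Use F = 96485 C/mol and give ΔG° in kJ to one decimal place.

Ce⁴⁺/Ce³⁺ (E° = +1.65 V) is the cathode; Ni²⁺/Ni (E° = -0.27 V) is the anode, so E°cell = +1.92 V.
Balancing electrons gives n = 2 (lcm of 1 and 2).
ΔG° = −nFE° = −(2)(96485)(+1.92) = -370,502 J = -370.5 kJ.

-370.5 kJ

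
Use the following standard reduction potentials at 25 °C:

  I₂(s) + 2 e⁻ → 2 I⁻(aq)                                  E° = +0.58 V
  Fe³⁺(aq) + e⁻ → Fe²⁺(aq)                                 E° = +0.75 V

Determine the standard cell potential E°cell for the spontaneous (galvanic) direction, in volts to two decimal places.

The Fe³⁺/Fe²⁺ couple has the higher reduction potential, so it is the cathode; I₂/I⁻ is oxidised at the anode.
E°cell = E°(cathode) − E°(anode) = (+0.75) − (+0.58) = +0.17 V.
Since E°cell > 0, the reaction is spontaneous under standard conditions.

+0.17 V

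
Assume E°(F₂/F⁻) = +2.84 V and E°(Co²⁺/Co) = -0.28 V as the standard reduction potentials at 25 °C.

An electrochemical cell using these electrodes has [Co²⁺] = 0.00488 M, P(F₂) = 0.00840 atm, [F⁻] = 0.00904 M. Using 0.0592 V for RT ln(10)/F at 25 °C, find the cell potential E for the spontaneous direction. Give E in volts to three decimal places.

F₂/F⁻ is the cathode (higher E°), Co²⁺/Co the anode: E°cell = +2.84 − (-0.28) = +3.12 V, n = 2.
Overall: F₂(g) + Co(s) → 2 F⁻(aq) + Co²⁺(aq)
Q = [F⁻]^2·[Co²⁺] / (P(F₂)); log Q = -4.324.
E = E° − (0.0592/n) log Q = +3.12 − (0.0592/2)(-4.324) = +3.248 V.

+3.248 V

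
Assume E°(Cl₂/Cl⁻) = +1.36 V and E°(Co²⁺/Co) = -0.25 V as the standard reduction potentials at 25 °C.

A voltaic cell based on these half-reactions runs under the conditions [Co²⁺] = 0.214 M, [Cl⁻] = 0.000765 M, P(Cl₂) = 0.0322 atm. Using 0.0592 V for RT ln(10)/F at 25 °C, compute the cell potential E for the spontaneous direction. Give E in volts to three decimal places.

Cl₂/Cl⁻ is the cathode (higher E°), Co²⁺/Co the anode: E°cell = +1.36 − (-0.25) = +1.61 V, n = 2.
Overall: Cl₂(g) + Co(s) → 2 Cl⁻(aq) + Co²⁺(aq)
Q = [Cl⁻]^2·[Co²⁺] / (P(Cl₂)); log Q = -5.410.
E = E° − (0.0592/n) log Q = +1.61 − (0.0592/2)(-5.410) = +1.770 V.

+1.770 V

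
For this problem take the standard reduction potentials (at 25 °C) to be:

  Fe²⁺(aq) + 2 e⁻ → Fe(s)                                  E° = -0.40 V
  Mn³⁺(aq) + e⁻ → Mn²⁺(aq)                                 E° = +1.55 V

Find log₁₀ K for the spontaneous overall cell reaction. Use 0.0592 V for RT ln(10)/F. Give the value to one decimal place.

65.9

Cathode: Mn³⁺/Mn²⁺; anode: Fe²⁺/Fe. E°cell = +1.95 V, n = 2.
log K = nE°cell / 0.0592 = (2)(+1.95) / 0.0592 = 65.9.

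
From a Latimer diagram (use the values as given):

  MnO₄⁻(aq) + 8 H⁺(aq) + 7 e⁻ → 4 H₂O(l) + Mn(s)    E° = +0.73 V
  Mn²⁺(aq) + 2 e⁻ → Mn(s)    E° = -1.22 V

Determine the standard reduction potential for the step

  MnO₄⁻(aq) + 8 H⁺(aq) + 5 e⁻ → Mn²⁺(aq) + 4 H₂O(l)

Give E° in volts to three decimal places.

Sequential free energies add, so n₃E°₃ = n₁E°₁ + n₂E°₂.
With n₃ = 7, and the known step contributing 2×(-1.22) V, the unknown satisfies 5·E° = 7×(+0.73) − 2×(-1.22) = +7.550.
E° = +7.550 / 5 = +1.510 V.

+1.510 V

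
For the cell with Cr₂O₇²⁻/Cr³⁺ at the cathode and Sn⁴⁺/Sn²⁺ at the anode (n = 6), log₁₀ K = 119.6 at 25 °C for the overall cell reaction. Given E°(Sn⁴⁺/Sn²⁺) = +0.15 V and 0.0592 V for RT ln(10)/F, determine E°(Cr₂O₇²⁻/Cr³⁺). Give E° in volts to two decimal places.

+1.33 V

E°cell = (0.0592/n)·log K = (0.0592/6)(119.6) = +1.180 V.
Since Cr₂O₇²⁻/Cr³⁺ is the cathode and Sn⁴⁺/Sn²⁺ the anode, E°cell = E°(Cr₂O₇²⁻/Cr³⁺) − E°(Sn⁴⁺/Sn²⁺).
So E°(Cr₂O₇²⁻/Cr³⁺) = E°cell + E°(Sn⁴⁺/Sn²⁺) = +1.180 + (+0.15) = +1.33 V.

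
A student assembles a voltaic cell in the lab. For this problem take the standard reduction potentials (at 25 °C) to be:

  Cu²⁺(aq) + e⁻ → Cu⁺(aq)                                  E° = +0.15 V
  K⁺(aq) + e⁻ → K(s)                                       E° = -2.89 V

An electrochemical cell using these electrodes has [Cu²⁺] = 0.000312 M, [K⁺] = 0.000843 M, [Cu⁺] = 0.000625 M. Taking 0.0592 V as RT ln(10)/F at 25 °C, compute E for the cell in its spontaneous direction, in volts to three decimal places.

+3.204 V

Cu²⁺/Cu⁺ is the cathode (higher E°), K⁺/K the anode: E°cell = +0.15 − (-2.89) = +3.04 V, n = 1.
Overall: Cu²⁺(aq) + K(s) → Cu⁺(aq) + K⁺(aq)
Q = [Cu⁺]·[K⁺] / ([Cu²⁺]); log Q = -2.772.
E = E° − (0.0592/n) log Q = +3.04 − (0.0592/1)(-2.772) = +3.204 V.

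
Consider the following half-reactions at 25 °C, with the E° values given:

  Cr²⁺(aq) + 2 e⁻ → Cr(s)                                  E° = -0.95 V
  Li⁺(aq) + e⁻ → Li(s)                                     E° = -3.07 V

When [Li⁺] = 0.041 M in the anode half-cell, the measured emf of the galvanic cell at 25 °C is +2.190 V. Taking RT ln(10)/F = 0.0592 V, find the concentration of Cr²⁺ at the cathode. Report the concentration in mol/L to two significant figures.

0.39 M

Cr²⁺/Cr is the cathode, Li⁺/Li the anode: E°cell = +2.12 V, n = 2.
Overall reaction: Cr²⁺(aq) + 2 Li(s) → Cr(s) + 2 Li⁺(aq); Q = [Li⁺]^2/[Cr²⁺]^1.
From E = E° − (0.0592/n) log Q: log Q = (E° − E)·n/0.0592 = (+2.12 − (+2.190))·2/0.0592 = -2.3649.
So 1·log[Cr²⁺] = 2·log(0.041) − log Q = -2.7744 − (-2.3649) = -0.4095; [Cr²⁺] = 10^(-0.4095) ≈ 0.39 M.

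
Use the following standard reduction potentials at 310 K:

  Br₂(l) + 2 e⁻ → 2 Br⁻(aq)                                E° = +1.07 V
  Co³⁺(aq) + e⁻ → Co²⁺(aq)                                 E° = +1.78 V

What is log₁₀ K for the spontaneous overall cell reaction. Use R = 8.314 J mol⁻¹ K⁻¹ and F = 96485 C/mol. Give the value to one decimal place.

Cathode: Co³⁺/Co²⁺; anode: Br₂/Br⁻. E°cell = (+1.78) − (+1.07) = +0.71 V, with n = 2.
ΔG° = −nFE° = −RT ln K, so ln K = nFE°/(RT) = (2)(96485)(+0.71) / ((8.314)(310)) = 53.159.
log₁₀ K = 53.159 / ln 10 = 23.1.

23.1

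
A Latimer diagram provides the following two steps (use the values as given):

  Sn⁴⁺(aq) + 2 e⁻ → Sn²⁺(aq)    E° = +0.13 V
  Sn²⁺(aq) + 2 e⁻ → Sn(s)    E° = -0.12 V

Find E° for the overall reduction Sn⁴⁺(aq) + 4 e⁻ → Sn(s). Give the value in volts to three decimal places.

+0.005 V

Since ΔG° = −nFE° is additive over sequential reductions, n₃E°₃ = n₁E°₁ + n₂E°₂.
E°₃ = (2×+0.13 + 2×-0.12) / 4 = (+0.020) / 4 = +0.005 V.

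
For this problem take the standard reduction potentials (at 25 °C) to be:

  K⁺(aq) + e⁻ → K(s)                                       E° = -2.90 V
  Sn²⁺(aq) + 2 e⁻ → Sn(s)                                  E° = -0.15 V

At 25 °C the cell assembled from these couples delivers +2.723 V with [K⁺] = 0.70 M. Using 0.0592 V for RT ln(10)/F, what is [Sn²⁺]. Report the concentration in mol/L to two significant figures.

Sn²⁺/Sn is the cathode, K⁺/K the anode: E°cell = +2.75 V, n = 2.
Overall reaction: Sn²⁺(aq) + 2 K(s) → Sn(s) + 2 K⁺(aq); Q = [K⁺]^2/[Sn²⁺]^1.
From E = E° − (0.0592/n) log Q: log Q = (E° − E)·n/0.0592 = (+2.75 − (+2.723))·2/0.0592 = 0.9122.
So 1·log[Sn²⁺] = 2·log(0.7) − log Q = -0.3098 − (0.9122) = -1.2220; [Sn²⁺] = 10^(-1.2220) ≈ 0.060 M.

0.060 M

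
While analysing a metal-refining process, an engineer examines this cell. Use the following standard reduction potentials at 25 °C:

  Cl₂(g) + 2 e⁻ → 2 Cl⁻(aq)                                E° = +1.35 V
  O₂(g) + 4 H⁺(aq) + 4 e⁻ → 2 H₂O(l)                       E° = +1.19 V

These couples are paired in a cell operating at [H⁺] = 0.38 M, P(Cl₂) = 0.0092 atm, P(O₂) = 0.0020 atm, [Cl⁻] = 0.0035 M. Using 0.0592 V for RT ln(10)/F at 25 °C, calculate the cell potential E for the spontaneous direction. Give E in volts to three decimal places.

+0.310 V

Cl₂/Cl⁻ is the cathode (higher E°), O₂/H₂O the anode: E°cell = +1.35 − (+1.19) = +0.16 V, n = 4.
Overall: 2 Cl₂(g) + 2 H₂O(l) → 4 Cl⁻(aq) + O₂(g) + 4 H⁺(aq)
Q = [Cl⁻]^4·P(O₂)·[H⁺]^4 / (P(Cl₂)^2); log Q = -10.131.
E = E° − (0.0592/n) log Q = +0.16 − (0.0592/4)(-10.131) = +0.310 V.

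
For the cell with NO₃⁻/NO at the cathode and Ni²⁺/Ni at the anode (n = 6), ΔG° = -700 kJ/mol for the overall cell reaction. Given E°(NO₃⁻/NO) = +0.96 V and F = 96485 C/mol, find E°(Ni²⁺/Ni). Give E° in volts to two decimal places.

-0.25 V

E°cell = −ΔG°/(nF) = −(-700×10³)/((6)(96485)) = +1.209 V.
Since NO₃⁻/NO is the cathode and Ni²⁺/Ni the anode, E°cell = E°(NO₃⁻/NO) − E°(Ni²⁺/Ni).
So E°(Ni²⁺/Ni) = E°(NO₃⁻/NO) − E°cell = (+0.96) − (+1.209) = -0.25 V.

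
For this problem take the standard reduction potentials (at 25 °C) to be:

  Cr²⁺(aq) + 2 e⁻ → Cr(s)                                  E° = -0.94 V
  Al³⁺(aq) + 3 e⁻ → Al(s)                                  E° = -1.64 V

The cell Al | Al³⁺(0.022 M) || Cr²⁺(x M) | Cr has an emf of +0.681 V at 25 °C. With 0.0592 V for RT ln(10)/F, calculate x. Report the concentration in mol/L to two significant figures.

0.018 M

Cr²⁺/Cr is the cathode, Al³⁺/Al the anode: E°cell = +0.70 V, n = 6.
Overall reaction: 3 Cr²⁺(aq) + 2 Al(s) → 3 Cr(s) + 2 Al³⁺(aq); Q = [Al³⁺]^2/[Cr²⁺]^3.
From E = E° − (0.0592/n) log Q: log Q = (E° − E)·n/0.0592 = (+0.70 − (+0.681))·6/0.0592 = 1.9257.
So 3·log[Cr²⁺] = 2·log(0.022) − log Q = -3.3152 − (1.9257) = -5.2409; log[Cr²⁺] = -5.2409 / 3 = -1.7470; [Cr²⁺] = 10^(-1.7470) ≈ 0.018 M.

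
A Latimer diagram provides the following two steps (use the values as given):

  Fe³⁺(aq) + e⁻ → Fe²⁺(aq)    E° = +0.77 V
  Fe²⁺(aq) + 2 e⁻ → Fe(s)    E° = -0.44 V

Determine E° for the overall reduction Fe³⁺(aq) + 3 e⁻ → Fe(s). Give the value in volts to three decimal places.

Standard free energies of sequential steps add: ΔG°₃ = ΔG°₁ + ΔG°₂, so n₃E°₃ = n₁E°₁ + n₂E°₂.
E°₃ = (1×+0.77 + 2×-0.44) / 3 = (-0.110) / 3 = -0.037 V.

-0.037 V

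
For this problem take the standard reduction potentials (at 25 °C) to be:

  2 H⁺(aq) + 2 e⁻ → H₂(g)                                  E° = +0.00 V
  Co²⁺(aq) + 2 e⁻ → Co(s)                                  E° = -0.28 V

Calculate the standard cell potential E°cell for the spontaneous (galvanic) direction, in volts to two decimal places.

+0.28 V

The H⁺/H₂ couple has the higher reduction potential, so it is the cathode; Co²⁺/Co is oxidised at the anode.
E°cell = E°(cathode) − E°(anode) = (+0.00) − (-0.28) = +0.28 V.
Since E°cell > 0, the reaction is spontaneous under standard conditions.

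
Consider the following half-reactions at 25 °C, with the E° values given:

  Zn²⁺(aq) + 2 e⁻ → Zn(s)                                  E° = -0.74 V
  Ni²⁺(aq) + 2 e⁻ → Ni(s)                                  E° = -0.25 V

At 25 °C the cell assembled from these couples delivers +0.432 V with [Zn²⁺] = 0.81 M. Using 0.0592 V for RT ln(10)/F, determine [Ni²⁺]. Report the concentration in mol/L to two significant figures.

0.0089 M

Ni²⁺/Ni is the cathode, Zn²⁺/Zn the anode: E°cell = +0.49 V, n = 2.
Overall reaction: Ni²⁺(aq) + Zn(s) → Ni(s) + Zn²⁺(aq); Q = [Zn²⁺]^1/[Ni²⁺]^1.
From E = E° − (0.0592/n) log Q: log Q = (E° − E)·n/0.0592 = (+0.49 − (+0.432))·2/0.0592 = 1.9595.
So 1·log[Ni²⁺] = 1·log(0.81) − log Q = -0.0915 − (1.9595) = -2.0510; [Ni²⁺] = 10^(-2.0510) ≈ 0.0089 M.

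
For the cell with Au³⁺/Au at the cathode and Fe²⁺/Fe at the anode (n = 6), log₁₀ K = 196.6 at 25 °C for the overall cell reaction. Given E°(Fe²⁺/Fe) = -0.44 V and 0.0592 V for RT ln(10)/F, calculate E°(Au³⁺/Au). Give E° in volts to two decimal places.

E°cell = (0.0592/n)·log K = (0.0592/6)(196.6) = +1.940 V.
Since Au³⁺/Au is the cathode and Fe²⁺/Fe the anode, E°cell = E°(Au³⁺/Au) − E°(Fe²⁺/Fe).
So E°(Au³⁺/Au) = E°cell + E°(Fe²⁺/Fe) = +1.940 + (-0.44) = +1.50 V.

+1.50 V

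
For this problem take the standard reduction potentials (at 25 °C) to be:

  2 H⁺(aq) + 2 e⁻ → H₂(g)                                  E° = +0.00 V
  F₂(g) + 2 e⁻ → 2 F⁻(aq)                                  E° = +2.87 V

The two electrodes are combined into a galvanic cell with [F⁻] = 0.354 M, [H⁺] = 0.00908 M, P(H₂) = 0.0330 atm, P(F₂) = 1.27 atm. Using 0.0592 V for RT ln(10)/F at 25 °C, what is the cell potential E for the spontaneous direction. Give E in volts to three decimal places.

+2.977 V

F₂/F⁻ is the cathode (higher E°), H⁺/H₂ the anode: E°cell = +2.87 − (+0.00) = +2.87 V, n = 2.
Overall: F₂(g) + H₂(g) → 2 F⁻(aq) + 2 H⁺(aq)
Q = [F⁻]^2·[H⁺]^2 / (P(F₂)·P(H₂)); log Q = -3.608.
E = E° − (0.0592/n) log Q = +2.87 − (0.0592/2)(-3.608) = +2.977 V.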